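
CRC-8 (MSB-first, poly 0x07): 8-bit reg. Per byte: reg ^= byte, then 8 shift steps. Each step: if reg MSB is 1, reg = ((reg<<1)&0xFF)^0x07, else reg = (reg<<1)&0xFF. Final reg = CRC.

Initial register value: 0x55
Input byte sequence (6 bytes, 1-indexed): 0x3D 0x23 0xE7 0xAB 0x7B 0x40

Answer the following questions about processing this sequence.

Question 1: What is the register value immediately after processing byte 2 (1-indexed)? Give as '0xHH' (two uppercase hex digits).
Answer: 0xB4

Derivation:
After byte 1 (0x3D): reg=0x1F
After byte 2 (0x23): reg=0xB4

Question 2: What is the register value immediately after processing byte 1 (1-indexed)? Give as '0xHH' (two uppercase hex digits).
Answer: 0x1F

Derivation:
After byte 1 (0x3D): reg=0x1F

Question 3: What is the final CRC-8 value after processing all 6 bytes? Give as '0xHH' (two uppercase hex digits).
After byte 1 (0x3D): reg=0x1F
After byte 2 (0x23): reg=0xB4
After byte 3 (0xE7): reg=0xBE
After byte 4 (0xAB): reg=0x6B
After byte 5 (0x7B): reg=0x70
After byte 6 (0x40): reg=0x90

Answer: 0x90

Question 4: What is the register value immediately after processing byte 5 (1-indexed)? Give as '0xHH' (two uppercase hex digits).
Answer: 0x70

Derivation:
After byte 1 (0x3D): reg=0x1F
After byte 2 (0x23): reg=0xB4
After byte 3 (0xE7): reg=0xBE
After byte 4 (0xAB): reg=0x6B
After byte 5 (0x7B): reg=0x70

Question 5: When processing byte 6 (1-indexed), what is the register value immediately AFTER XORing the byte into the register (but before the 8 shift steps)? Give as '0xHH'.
Answer: 0x30

Derivation:
Register before byte 6: 0x70
Byte 6: 0x40
0x70 XOR 0x40 = 0x30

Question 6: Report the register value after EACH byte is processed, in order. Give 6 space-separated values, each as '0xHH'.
0x1F 0xB4 0xBE 0x6B 0x70 0x90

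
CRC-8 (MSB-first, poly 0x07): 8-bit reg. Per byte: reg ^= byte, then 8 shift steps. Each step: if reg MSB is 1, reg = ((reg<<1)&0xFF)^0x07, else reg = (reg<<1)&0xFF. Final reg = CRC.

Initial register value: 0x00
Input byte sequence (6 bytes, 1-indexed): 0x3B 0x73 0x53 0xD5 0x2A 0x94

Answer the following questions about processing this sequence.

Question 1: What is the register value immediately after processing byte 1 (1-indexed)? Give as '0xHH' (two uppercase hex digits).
Answer: 0xA1

Derivation:
After byte 1 (0x3B): reg=0xA1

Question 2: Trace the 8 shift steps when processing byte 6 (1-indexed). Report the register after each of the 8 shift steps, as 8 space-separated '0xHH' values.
After byte 1 (0x3B): reg=0xA1
After byte 2 (0x73): reg=0x30
After byte 3 (0x53): reg=0x2E
After byte 4 (0xD5): reg=0xEF
After byte 5 (0x2A): reg=0x55
Register before byte 6: 0x55
After XOR with byte 0x94: 0xC1

Answer: 0x85 0x0D 0x1A 0x34 0x68 0xD0 0xA7 0x49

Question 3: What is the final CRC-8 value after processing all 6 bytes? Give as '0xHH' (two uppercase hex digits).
After byte 1 (0x3B): reg=0xA1
After byte 2 (0x73): reg=0x30
After byte 3 (0x53): reg=0x2E
After byte 4 (0xD5): reg=0xEF
After byte 5 (0x2A): reg=0x55
After byte 6 (0x94): reg=0x49

Answer: 0x49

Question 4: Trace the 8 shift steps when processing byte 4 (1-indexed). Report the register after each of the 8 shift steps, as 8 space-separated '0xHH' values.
Answer: 0xF1 0xE5 0xCD 0x9D 0x3D 0x7A 0xF4 0xEF

Derivation:
After byte 1 (0x3B): reg=0xA1
After byte 2 (0x73): reg=0x30
After byte 3 (0x53): reg=0x2E
Register before byte 4: 0x2E
After XOR with byte 0xD5: 0xFB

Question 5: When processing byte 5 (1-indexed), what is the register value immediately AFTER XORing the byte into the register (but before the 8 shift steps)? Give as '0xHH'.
Answer: 0xC5

Derivation:
Register before byte 5: 0xEF
Byte 5: 0x2A
0xEF XOR 0x2A = 0xC5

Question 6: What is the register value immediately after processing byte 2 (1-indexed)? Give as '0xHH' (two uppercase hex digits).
Answer: 0x30

Derivation:
After byte 1 (0x3B): reg=0xA1
After byte 2 (0x73): reg=0x30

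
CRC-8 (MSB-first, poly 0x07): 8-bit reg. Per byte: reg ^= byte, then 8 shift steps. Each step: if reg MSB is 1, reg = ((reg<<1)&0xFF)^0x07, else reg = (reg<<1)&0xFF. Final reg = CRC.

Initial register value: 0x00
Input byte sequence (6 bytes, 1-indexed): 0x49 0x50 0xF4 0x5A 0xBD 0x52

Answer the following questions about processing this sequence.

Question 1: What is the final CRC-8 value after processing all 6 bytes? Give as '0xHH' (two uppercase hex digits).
After byte 1 (0x49): reg=0xF8
After byte 2 (0x50): reg=0x51
After byte 3 (0xF4): reg=0x72
After byte 4 (0x5A): reg=0xD8
After byte 5 (0xBD): reg=0x3C
After byte 6 (0x52): reg=0x0D

Answer: 0x0D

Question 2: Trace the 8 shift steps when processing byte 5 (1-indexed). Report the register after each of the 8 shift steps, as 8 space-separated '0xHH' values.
Answer: 0xCA 0x93 0x21 0x42 0x84 0x0F 0x1E 0x3C

Derivation:
After byte 1 (0x49): reg=0xF8
After byte 2 (0x50): reg=0x51
After byte 3 (0xF4): reg=0x72
After byte 4 (0x5A): reg=0xD8
Register before byte 5: 0xD8
After XOR with byte 0xBD: 0x65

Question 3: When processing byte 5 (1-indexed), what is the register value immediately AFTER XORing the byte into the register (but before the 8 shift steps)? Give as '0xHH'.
Answer: 0x65

Derivation:
Register before byte 5: 0xD8
Byte 5: 0xBD
0xD8 XOR 0xBD = 0x65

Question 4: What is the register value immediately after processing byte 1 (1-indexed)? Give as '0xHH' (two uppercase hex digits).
Answer: 0xF8

Derivation:
After byte 1 (0x49): reg=0xF8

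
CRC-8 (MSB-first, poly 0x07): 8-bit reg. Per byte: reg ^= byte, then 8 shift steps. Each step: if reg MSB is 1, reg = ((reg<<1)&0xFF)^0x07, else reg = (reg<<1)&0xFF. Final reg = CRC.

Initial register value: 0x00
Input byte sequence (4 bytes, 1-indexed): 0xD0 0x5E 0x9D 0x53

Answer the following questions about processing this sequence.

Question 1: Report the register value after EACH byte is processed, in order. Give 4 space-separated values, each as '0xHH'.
0x3E 0x27 0x2F 0x73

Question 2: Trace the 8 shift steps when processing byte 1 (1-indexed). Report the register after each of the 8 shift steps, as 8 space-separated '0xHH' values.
Answer: 0xA7 0x49 0x92 0x23 0x46 0x8C 0x1F 0x3E

Derivation:
Register before byte 1: 0x00
After XOR with byte 0xD0: 0xD0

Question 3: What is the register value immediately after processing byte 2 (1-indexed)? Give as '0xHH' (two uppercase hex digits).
After byte 1 (0xD0): reg=0x3E
After byte 2 (0x5E): reg=0x27

Answer: 0x27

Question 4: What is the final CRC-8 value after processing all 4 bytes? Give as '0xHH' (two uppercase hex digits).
Answer: 0x73

Derivation:
After byte 1 (0xD0): reg=0x3E
After byte 2 (0x5E): reg=0x27
After byte 3 (0x9D): reg=0x2F
After byte 4 (0x53): reg=0x73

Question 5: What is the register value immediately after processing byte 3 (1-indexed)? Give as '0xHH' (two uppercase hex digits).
Answer: 0x2F

Derivation:
After byte 1 (0xD0): reg=0x3E
After byte 2 (0x5E): reg=0x27
After byte 3 (0x9D): reg=0x2F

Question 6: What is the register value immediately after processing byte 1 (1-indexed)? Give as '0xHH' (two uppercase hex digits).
After byte 1 (0xD0): reg=0x3E

Answer: 0x3E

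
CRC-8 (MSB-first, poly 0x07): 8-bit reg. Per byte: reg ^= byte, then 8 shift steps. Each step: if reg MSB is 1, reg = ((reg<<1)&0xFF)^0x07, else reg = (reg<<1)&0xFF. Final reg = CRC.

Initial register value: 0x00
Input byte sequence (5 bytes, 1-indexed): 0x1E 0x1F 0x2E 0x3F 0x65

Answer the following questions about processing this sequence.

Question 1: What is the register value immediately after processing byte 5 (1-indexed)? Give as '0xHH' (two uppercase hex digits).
After byte 1 (0x1E): reg=0x5A
After byte 2 (0x1F): reg=0xDC
After byte 3 (0x2E): reg=0xD0
After byte 4 (0x3F): reg=0x83
After byte 5 (0x65): reg=0xBC

Answer: 0xBC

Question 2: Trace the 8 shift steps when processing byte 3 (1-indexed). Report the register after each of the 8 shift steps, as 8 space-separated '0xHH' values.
Answer: 0xE3 0xC1 0x85 0x0D 0x1A 0x34 0x68 0xD0

Derivation:
After byte 1 (0x1E): reg=0x5A
After byte 2 (0x1F): reg=0xDC
Register before byte 3: 0xDC
After XOR with byte 0x2E: 0xF2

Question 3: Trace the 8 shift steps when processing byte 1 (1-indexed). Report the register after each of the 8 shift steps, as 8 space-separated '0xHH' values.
Register before byte 1: 0x00
After XOR with byte 0x1E: 0x1E

Answer: 0x3C 0x78 0xF0 0xE7 0xC9 0x95 0x2D 0x5A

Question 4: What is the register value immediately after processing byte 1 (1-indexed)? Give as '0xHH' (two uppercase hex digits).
Answer: 0x5A

Derivation:
After byte 1 (0x1E): reg=0x5A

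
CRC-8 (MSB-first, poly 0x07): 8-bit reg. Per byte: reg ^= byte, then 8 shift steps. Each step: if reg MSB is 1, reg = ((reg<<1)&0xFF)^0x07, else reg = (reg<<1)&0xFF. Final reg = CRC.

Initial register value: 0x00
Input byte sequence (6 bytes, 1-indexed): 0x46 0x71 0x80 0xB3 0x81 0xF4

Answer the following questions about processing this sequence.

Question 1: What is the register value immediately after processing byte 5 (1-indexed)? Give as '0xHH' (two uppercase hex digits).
Answer: 0x52

Derivation:
After byte 1 (0x46): reg=0xD5
After byte 2 (0x71): reg=0x75
After byte 3 (0x80): reg=0xC5
After byte 4 (0xB3): reg=0x45
After byte 5 (0x81): reg=0x52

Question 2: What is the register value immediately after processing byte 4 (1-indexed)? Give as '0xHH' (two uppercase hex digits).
After byte 1 (0x46): reg=0xD5
After byte 2 (0x71): reg=0x75
After byte 3 (0x80): reg=0xC5
After byte 4 (0xB3): reg=0x45

Answer: 0x45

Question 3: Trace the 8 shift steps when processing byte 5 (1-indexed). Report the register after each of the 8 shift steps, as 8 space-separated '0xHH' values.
After byte 1 (0x46): reg=0xD5
After byte 2 (0x71): reg=0x75
After byte 3 (0x80): reg=0xC5
After byte 4 (0xB3): reg=0x45
Register before byte 5: 0x45
After XOR with byte 0x81: 0xC4

Answer: 0x8F 0x19 0x32 0x64 0xC8 0x97 0x29 0x52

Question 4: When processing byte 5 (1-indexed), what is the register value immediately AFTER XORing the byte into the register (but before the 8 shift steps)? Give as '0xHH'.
Answer: 0xC4

Derivation:
Register before byte 5: 0x45
Byte 5: 0x81
0x45 XOR 0x81 = 0xC4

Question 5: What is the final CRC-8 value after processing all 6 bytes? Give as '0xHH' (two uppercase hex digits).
After byte 1 (0x46): reg=0xD5
After byte 2 (0x71): reg=0x75
After byte 3 (0x80): reg=0xC5
After byte 4 (0xB3): reg=0x45
After byte 5 (0x81): reg=0x52
After byte 6 (0xF4): reg=0x7B

Answer: 0x7B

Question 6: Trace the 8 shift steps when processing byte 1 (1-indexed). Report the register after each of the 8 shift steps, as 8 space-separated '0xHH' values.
Answer: 0x8C 0x1F 0x3E 0x7C 0xF8 0xF7 0xE9 0xD5

Derivation:
Register before byte 1: 0x00
After XOR with byte 0x46: 0x46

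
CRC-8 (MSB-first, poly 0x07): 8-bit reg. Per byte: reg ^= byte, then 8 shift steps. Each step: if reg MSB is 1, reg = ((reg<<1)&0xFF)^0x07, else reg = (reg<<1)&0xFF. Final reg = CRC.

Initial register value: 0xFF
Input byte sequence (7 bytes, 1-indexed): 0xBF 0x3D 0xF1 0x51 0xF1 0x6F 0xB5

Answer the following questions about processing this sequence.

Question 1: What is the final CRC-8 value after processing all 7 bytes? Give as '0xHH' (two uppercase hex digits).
Answer: 0x90

Derivation:
After byte 1 (0xBF): reg=0xC7
After byte 2 (0x3D): reg=0xE8
After byte 3 (0xF1): reg=0x4F
After byte 4 (0x51): reg=0x5A
After byte 5 (0xF1): reg=0x58
After byte 6 (0x6F): reg=0x85
After byte 7 (0xB5): reg=0x90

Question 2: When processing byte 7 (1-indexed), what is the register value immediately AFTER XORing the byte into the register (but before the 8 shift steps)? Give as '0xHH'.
Answer: 0x30

Derivation:
Register before byte 7: 0x85
Byte 7: 0xB5
0x85 XOR 0xB5 = 0x30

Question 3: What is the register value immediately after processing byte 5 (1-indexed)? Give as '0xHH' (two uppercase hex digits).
Answer: 0x58

Derivation:
After byte 1 (0xBF): reg=0xC7
After byte 2 (0x3D): reg=0xE8
After byte 3 (0xF1): reg=0x4F
After byte 4 (0x51): reg=0x5A
After byte 5 (0xF1): reg=0x58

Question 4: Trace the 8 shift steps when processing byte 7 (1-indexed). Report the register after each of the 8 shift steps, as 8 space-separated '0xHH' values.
After byte 1 (0xBF): reg=0xC7
After byte 2 (0x3D): reg=0xE8
After byte 3 (0xF1): reg=0x4F
After byte 4 (0x51): reg=0x5A
After byte 5 (0xF1): reg=0x58
After byte 6 (0x6F): reg=0x85
Register before byte 7: 0x85
After XOR with byte 0xB5: 0x30

Answer: 0x60 0xC0 0x87 0x09 0x12 0x24 0x48 0x90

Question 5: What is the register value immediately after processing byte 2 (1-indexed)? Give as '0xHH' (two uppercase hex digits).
Answer: 0xE8

Derivation:
After byte 1 (0xBF): reg=0xC7
After byte 2 (0x3D): reg=0xE8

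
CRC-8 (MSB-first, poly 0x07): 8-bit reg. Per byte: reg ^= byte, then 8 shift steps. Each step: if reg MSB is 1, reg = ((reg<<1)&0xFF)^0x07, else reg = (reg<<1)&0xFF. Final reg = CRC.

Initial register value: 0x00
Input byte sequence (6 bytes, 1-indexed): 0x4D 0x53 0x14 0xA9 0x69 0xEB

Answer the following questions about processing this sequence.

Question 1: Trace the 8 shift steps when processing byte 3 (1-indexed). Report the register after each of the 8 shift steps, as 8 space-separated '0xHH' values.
After byte 1 (0x4D): reg=0xE4
After byte 2 (0x53): reg=0x0C
Register before byte 3: 0x0C
After XOR with byte 0x14: 0x18

Answer: 0x30 0x60 0xC0 0x87 0x09 0x12 0x24 0x48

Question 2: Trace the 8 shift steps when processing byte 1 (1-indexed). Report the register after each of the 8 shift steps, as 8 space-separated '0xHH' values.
Answer: 0x9A 0x33 0x66 0xCC 0x9F 0x39 0x72 0xE4

Derivation:
Register before byte 1: 0x00
After XOR with byte 0x4D: 0x4D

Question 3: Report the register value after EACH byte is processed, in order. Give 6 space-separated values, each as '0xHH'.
0xE4 0x0C 0x48 0xA9 0x4E 0x72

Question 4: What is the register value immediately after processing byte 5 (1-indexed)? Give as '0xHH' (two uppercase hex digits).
After byte 1 (0x4D): reg=0xE4
After byte 2 (0x53): reg=0x0C
After byte 3 (0x14): reg=0x48
After byte 4 (0xA9): reg=0xA9
After byte 5 (0x69): reg=0x4E

Answer: 0x4E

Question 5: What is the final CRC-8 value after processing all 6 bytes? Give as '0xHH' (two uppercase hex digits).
After byte 1 (0x4D): reg=0xE4
After byte 2 (0x53): reg=0x0C
After byte 3 (0x14): reg=0x48
After byte 4 (0xA9): reg=0xA9
After byte 5 (0x69): reg=0x4E
After byte 6 (0xEB): reg=0x72

Answer: 0x72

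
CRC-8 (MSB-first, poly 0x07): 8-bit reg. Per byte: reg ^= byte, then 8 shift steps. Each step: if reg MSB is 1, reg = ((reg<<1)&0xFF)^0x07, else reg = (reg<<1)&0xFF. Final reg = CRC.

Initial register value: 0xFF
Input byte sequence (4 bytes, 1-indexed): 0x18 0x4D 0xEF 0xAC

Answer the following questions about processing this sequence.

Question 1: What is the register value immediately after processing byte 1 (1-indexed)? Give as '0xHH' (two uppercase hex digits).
Answer: 0xBB

Derivation:
After byte 1 (0x18): reg=0xBB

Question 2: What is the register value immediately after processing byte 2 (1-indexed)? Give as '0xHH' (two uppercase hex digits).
Answer: 0xCC

Derivation:
After byte 1 (0x18): reg=0xBB
After byte 2 (0x4D): reg=0xCC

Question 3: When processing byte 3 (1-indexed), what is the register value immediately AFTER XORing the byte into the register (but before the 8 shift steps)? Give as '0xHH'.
Answer: 0x23

Derivation:
Register before byte 3: 0xCC
Byte 3: 0xEF
0xCC XOR 0xEF = 0x23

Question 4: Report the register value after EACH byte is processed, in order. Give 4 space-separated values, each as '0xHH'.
0xBB 0xCC 0xE9 0xDC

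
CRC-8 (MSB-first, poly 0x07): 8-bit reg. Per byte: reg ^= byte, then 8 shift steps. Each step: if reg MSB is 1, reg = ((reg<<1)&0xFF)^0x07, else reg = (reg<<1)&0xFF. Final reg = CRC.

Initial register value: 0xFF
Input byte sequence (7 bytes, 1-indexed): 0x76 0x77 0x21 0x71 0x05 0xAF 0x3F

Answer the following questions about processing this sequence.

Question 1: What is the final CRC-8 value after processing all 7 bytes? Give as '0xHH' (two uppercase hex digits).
Answer: 0x37

Derivation:
After byte 1 (0x76): reg=0xB6
After byte 2 (0x77): reg=0x49
After byte 3 (0x21): reg=0x1F
After byte 4 (0x71): reg=0x0D
After byte 5 (0x05): reg=0x38
After byte 6 (0xAF): reg=0xEC
After byte 7 (0x3F): reg=0x37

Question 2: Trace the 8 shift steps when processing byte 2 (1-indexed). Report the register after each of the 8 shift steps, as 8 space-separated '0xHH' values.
After byte 1 (0x76): reg=0xB6
Register before byte 2: 0xB6
After XOR with byte 0x77: 0xC1

Answer: 0x85 0x0D 0x1A 0x34 0x68 0xD0 0xA7 0x49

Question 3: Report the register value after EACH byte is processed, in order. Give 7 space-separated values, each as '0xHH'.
0xB6 0x49 0x1F 0x0D 0x38 0xEC 0x37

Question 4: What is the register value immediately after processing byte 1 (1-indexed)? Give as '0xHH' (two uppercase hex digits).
After byte 1 (0x76): reg=0xB6

Answer: 0xB6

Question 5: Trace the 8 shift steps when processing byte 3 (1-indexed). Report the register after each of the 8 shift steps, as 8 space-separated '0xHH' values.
Answer: 0xD0 0xA7 0x49 0x92 0x23 0x46 0x8C 0x1F

Derivation:
After byte 1 (0x76): reg=0xB6
After byte 2 (0x77): reg=0x49
Register before byte 3: 0x49
After XOR with byte 0x21: 0x68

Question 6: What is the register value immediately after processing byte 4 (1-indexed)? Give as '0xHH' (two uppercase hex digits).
Answer: 0x0D

Derivation:
After byte 1 (0x76): reg=0xB6
After byte 2 (0x77): reg=0x49
After byte 3 (0x21): reg=0x1F
After byte 4 (0x71): reg=0x0D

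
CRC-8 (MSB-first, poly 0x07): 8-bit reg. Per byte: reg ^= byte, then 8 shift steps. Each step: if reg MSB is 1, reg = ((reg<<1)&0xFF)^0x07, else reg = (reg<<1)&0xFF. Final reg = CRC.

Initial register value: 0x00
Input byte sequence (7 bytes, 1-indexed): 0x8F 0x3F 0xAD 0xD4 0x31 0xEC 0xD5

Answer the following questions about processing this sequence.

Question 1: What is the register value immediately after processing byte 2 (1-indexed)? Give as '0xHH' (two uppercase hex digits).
Answer: 0xC8

Derivation:
After byte 1 (0x8F): reg=0xA4
After byte 2 (0x3F): reg=0xC8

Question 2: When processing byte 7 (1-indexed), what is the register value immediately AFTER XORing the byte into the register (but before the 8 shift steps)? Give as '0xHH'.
Answer: 0x2C

Derivation:
Register before byte 7: 0xF9
Byte 7: 0xD5
0xF9 XOR 0xD5 = 0x2C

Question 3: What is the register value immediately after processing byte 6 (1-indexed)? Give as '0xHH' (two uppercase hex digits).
Answer: 0xF9

Derivation:
After byte 1 (0x8F): reg=0xA4
After byte 2 (0x3F): reg=0xC8
After byte 3 (0xAD): reg=0x3C
After byte 4 (0xD4): reg=0x96
After byte 5 (0x31): reg=0x7C
After byte 6 (0xEC): reg=0xF9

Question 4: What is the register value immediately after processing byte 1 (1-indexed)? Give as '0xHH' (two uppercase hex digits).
Answer: 0xA4

Derivation:
After byte 1 (0x8F): reg=0xA4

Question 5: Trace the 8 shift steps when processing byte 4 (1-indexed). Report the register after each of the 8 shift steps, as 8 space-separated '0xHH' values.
Answer: 0xD7 0xA9 0x55 0xAA 0x53 0xA6 0x4B 0x96

Derivation:
After byte 1 (0x8F): reg=0xA4
After byte 2 (0x3F): reg=0xC8
After byte 3 (0xAD): reg=0x3C
Register before byte 4: 0x3C
After XOR with byte 0xD4: 0xE8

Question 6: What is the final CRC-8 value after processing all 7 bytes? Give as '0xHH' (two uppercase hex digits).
After byte 1 (0x8F): reg=0xA4
After byte 2 (0x3F): reg=0xC8
After byte 3 (0xAD): reg=0x3C
After byte 4 (0xD4): reg=0x96
After byte 5 (0x31): reg=0x7C
After byte 6 (0xEC): reg=0xF9
After byte 7 (0xD5): reg=0xC4

Answer: 0xC4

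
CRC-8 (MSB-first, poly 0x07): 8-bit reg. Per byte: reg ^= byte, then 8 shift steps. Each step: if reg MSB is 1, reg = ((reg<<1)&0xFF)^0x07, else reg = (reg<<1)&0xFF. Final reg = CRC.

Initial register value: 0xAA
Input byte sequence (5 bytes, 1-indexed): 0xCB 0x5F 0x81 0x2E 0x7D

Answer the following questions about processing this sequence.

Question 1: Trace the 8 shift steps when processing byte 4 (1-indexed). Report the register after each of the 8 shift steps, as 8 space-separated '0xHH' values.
Answer: 0x85 0x0D 0x1A 0x34 0x68 0xD0 0xA7 0x49

Derivation:
After byte 1 (0xCB): reg=0x20
After byte 2 (0x5F): reg=0x7A
After byte 3 (0x81): reg=0xEF
Register before byte 4: 0xEF
After XOR with byte 0x2E: 0xC1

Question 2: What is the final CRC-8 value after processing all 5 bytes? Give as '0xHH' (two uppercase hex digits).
Answer: 0x8C

Derivation:
After byte 1 (0xCB): reg=0x20
After byte 2 (0x5F): reg=0x7A
After byte 3 (0x81): reg=0xEF
After byte 4 (0x2E): reg=0x49
After byte 5 (0x7D): reg=0x8C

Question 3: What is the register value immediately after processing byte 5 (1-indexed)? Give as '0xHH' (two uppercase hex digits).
Answer: 0x8C

Derivation:
After byte 1 (0xCB): reg=0x20
After byte 2 (0x5F): reg=0x7A
After byte 3 (0x81): reg=0xEF
After byte 4 (0x2E): reg=0x49
After byte 5 (0x7D): reg=0x8C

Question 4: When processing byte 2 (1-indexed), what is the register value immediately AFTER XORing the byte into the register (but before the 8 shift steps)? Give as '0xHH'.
Answer: 0x7F

Derivation:
Register before byte 2: 0x20
Byte 2: 0x5F
0x20 XOR 0x5F = 0x7F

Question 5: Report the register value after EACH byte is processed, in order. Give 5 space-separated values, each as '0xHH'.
0x20 0x7A 0xEF 0x49 0x8C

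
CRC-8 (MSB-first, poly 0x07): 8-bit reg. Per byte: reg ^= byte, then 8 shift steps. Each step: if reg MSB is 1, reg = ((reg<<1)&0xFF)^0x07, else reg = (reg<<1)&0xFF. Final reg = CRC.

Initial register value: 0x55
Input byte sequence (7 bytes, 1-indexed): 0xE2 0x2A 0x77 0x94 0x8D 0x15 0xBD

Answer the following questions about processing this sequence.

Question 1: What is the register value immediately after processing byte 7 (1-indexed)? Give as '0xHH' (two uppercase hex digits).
Answer: 0xC2

Derivation:
After byte 1 (0xE2): reg=0x0C
After byte 2 (0x2A): reg=0xF2
After byte 3 (0x77): reg=0x92
After byte 4 (0x94): reg=0x12
After byte 5 (0x8D): reg=0xD4
After byte 6 (0x15): reg=0x49
After byte 7 (0xBD): reg=0xC2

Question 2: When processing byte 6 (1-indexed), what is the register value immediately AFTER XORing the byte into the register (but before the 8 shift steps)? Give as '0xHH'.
Register before byte 6: 0xD4
Byte 6: 0x15
0xD4 XOR 0x15 = 0xC1

Answer: 0xC1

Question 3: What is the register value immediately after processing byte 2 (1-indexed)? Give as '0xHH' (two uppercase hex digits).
After byte 1 (0xE2): reg=0x0C
After byte 2 (0x2A): reg=0xF2

Answer: 0xF2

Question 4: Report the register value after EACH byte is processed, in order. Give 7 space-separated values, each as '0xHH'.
0x0C 0xF2 0x92 0x12 0xD4 0x49 0xC2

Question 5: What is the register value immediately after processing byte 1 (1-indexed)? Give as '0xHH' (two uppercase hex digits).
After byte 1 (0xE2): reg=0x0C

Answer: 0x0C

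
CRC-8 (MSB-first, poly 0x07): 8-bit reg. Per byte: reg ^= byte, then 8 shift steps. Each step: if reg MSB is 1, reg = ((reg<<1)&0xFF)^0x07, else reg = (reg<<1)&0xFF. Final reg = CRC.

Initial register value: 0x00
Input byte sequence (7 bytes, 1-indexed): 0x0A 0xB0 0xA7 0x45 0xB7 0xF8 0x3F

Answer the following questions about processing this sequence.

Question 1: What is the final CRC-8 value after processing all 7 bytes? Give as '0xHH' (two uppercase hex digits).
Answer: 0xE8

Derivation:
After byte 1 (0x0A): reg=0x36
After byte 2 (0xB0): reg=0x9B
After byte 3 (0xA7): reg=0xB4
After byte 4 (0x45): reg=0xD9
After byte 5 (0xB7): reg=0x0D
After byte 6 (0xF8): reg=0xC5
After byte 7 (0x3F): reg=0xE8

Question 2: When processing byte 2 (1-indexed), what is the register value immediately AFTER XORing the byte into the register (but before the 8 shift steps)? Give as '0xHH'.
Answer: 0x86

Derivation:
Register before byte 2: 0x36
Byte 2: 0xB0
0x36 XOR 0xB0 = 0x86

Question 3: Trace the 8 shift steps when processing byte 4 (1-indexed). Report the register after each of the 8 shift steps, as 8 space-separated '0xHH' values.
After byte 1 (0x0A): reg=0x36
After byte 2 (0xB0): reg=0x9B
After byte 3 (0xA7): reg=0xB4
Register before byte 4: 0xB4
After XOR with byte 0x45: 0xF1

Answer: 0xE5 0xCD 0x9D 0x3D 0x7A 0xF4 0xEF 0xD9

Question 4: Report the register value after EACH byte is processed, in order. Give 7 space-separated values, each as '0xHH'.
0x36 0x9B 0xB4 0xD9 0x0D 0xC5 0xE8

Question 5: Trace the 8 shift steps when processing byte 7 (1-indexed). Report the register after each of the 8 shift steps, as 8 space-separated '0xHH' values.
After byte 1 (0x0A): reg=0x36
After byte 2 (0xB0): reg=0x9B
After byte 3 (0xA7): reg=0xB4
After byte 4 (0x45): reg=0xD9
After byte 5 (0xB7): reg=0x0D
After byte 6 (0xF8): reg=0xC5
Register before byte 7: 0xC5
After XOR with byte 0x3F: 0xFA

Answer: 0xF3 0xE1 0xC5 0x8D 0x1D 0x3A 0x74 0xE8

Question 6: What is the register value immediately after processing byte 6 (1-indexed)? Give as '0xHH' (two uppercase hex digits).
After byte 1 (0x0A): reg=0x36
After byte 2 (0xB0): reg=0x9B
After byte 3 (0xA7): reg=0xB4
After byte 4 (0x45): reg=0xD9
After byte 5 (0xB7): reg=0x0D
After byte 6 (0xF8): reg=0xC5

Answer: 0xC5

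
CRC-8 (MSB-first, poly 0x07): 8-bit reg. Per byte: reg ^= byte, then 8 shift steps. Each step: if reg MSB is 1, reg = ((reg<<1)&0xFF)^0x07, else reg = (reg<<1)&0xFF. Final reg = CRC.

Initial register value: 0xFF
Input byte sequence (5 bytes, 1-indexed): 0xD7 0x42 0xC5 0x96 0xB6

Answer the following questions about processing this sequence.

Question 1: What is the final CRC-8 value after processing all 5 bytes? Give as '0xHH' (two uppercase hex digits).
After byte 1 (0xD7): reg=0xD8
After byte 2 (0x42): reg=0xCF
After byte 3 (0xC5): reg=0x36
After byte 4 (0x96): reg=0x69
After byte 5 (0xB6): reg=0x13

Answer: 0x13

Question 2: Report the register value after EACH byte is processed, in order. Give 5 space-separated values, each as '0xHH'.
0xD8 0xCF 0x36 0x69 0x13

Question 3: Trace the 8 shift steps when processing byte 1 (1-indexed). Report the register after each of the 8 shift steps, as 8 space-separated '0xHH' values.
Register before byte 1: 0xFF
After XOR with byte 0xD7: 0x28

Answer: 0x50 0xA0 0x47 0x8E 0x1B 0x36 0x6C 0xD8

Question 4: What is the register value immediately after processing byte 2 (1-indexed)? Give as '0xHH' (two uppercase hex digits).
After byte 1 (0xD7): reg=0xD8
After byte 2 (0x42): reg=0xCF

Answer: 0xCF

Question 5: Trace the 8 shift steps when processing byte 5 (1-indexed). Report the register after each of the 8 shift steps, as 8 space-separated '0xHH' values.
Answer: 0xB9 0x75 0xEA 0xD3 0xA1 0x45 0x8A 0x13

Derivation:
After byte 1 (0xD7): reg=0xD8
After byte 2 (0x42): reg=0xCF
After byte 3 (0xC5): reg=0x36
After byte 4 (0x96): reg=0x69
Register before byte 5: 0x69
After XOR with byte 0xB6: 0xDF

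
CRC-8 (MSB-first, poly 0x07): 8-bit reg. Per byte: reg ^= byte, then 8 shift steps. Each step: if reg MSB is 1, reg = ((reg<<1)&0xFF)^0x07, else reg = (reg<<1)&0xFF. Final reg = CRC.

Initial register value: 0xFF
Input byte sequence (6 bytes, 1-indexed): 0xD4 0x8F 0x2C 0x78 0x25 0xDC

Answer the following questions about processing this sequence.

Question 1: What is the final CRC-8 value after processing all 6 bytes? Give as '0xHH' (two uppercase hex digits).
After byte 1 (0xD4): reg=0xD1
After byte 2 (0x8F): reg=0x9D
After byte 3 (0x2C): reg=0x1E
After byte 4 (0x78): reg=0x35
After byte 5 (0x25): reg=0x70
After byte 6 (0xDC): reg=0x4D

Answer: 0x4D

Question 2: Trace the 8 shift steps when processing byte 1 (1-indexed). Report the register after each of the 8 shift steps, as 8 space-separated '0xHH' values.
Answer: 0x56 0xAC 0x5F 0xBE 0x7B 0xF6 0xEB 0xD1

Derivation:
Register before byte 1: 0xFF
After XOR with byte 0xD4: 0x2B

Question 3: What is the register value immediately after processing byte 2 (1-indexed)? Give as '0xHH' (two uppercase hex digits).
Answer: 0x9D

Derivation:
After byte 1 (0xD4): reg=0xD1
After byte 2 (0x8F): reg=0x9D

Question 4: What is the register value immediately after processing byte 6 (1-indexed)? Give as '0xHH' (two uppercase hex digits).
After byte 1 (0xD4): reg=0xD1
After byte 2 (0x8F): reg=0x9D
After byte 3 (0x2C): reg=0x1E
After byte 4 (0x78): reg=0x35
After byte 5 (0x25): reg=0x70
After byte 6 (0xDC): reg=0x4D

Answer: 0x4D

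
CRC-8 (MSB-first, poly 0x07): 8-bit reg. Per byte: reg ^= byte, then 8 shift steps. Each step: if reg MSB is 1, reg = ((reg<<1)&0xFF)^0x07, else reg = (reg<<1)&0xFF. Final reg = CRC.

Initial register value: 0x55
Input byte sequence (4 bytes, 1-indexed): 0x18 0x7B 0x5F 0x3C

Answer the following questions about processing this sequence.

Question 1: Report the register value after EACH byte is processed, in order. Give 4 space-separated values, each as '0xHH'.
0xE4 0xD4 0xB8 0x95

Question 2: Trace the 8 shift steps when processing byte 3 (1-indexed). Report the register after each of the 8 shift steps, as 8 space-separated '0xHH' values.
Answer: 0x11 0x22 0x44 0x88 0x17 0x2E 0x5C 0xB8

Derivation:
After byte 1 (0x18): reg=0xE4
After byte 2 (0x7B): reg=0xD4
Register before byte 3: 0xD4
After XOR with byte 0x5F: 0x8B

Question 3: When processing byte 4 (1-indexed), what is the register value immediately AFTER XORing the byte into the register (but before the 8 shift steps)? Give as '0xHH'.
Answer: 0x84

Derivation:
Register before byte 4: 0xB8
Byte 4: 0x3C
0xB8 XOR 0x3C = 0x84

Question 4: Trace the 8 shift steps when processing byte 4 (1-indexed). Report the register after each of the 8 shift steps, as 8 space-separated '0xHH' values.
Answer: 0x0F 0x1E 0x3C 0x78 0xF0 0xE7 0xC9 0x95

Derivation:
After byte 1 (0x18): reg=0xE4
After byte 2 (0x7B): reg=0xD4
After byte 3 (0x5F): reg=0xB8
Register before byte 4: 0xB8
After XOR with byte 0x3C: 0x84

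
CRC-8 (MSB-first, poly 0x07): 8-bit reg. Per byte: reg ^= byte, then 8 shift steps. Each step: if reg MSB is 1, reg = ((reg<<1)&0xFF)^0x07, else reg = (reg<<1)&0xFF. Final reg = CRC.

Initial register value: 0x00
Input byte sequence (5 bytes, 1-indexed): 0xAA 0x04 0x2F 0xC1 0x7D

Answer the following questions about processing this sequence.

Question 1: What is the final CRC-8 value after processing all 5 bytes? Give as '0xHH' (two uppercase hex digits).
Answer: 0xFE

Derivation:
After byte 1 (0xAA): reg=0x5F
After byte 2 (0x04): reg=0x86
After byte 3 (0x2F): reg=0x56
After byte 4 (0xC1): reg=0xEC
After byte 5 (0x7D): reg=0xFE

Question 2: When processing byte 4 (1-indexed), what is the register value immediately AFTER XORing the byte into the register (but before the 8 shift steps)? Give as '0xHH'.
Register before byte 4: 0x56
Byte 4: 0xC1
0x56 XOR 0xC1 = 0x97

Answer: 0x97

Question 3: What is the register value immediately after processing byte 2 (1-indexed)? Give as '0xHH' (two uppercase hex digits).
After byte 1 (0xAA): reg=0x5F
After byte 2 (0x04): reg=0x86

Answer: 0x86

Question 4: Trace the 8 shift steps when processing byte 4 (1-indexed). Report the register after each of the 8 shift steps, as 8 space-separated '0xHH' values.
Answer: 0x29 0x52 0xA4 0x4F 0x9E 0x3B 0x76 0xEC

Derivation:
After byte 1 (0xAA): reg=0x5F
After byte 2 (0x04): reg=0x86
After byte 3 (0x2F): reg=0x56
Register before byte 4: 0x56
After XOR with byte 0xC1: 0x97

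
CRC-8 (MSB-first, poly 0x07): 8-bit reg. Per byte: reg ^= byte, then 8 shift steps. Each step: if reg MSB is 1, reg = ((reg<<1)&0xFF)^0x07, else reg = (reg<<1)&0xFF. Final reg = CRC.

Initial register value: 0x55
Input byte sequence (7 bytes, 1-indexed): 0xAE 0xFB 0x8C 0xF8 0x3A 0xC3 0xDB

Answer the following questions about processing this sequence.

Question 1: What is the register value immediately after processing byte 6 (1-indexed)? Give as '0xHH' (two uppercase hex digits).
Answer: 0x65

Derivation:
After byte 1 (0xAE): reg=0xEF
After byte 2 (0xFB): reg=0x6C
After byte 3 (0x8C): reg=0xAE
After byte 4 (0xF8): reg=0xA5
After byte 5 (0x3A): reg=0xD4
After byte 6 (0xC3): reg=0x65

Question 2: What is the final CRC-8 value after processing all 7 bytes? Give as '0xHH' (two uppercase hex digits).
Answer: 0x33

Derivation:
After byte 1 (0xAE): reg=0xEF
After byte 2 (0xFB): reg=0x6C
After byte 3 (0x8C): reg=0xAE
After byte 4 (0xF8): reg=0xA5
After byte 5 (0x3A): reg=0xD4
After byte 6 (0xC3): reg=0x65
After byte 7 (0xDB): reg=0x33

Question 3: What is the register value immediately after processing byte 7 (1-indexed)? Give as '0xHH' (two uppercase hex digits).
After byte 1 (0xAE): reg=0xEF
After byte 2 (0xFB): reg=0x6C
After byte 3 (0x8C): reg=0xAE
After byte 4 (0xF8): reg=0xA5
After byte 5 (0x3A): reg=0xD4
After byte 6 (0xC3): reg=0x65
After byte 7 (0xDB): reg=0x33

Answer: 0x33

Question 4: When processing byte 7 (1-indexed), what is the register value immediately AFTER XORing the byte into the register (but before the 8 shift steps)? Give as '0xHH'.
Answer: 0xBE

Derivation:
Register before byte 7: 0x65
Byte 7: 0xDB
0x65 XOR 0xDB = 0xBE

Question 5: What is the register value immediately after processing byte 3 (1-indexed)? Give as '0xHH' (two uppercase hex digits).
After byte 1 (0xAE): reg=0xEF
After byte 2 (0xFB): reg=0x6C
After byte 3 (0x8C): reg=0xAE

Answer: 0xAE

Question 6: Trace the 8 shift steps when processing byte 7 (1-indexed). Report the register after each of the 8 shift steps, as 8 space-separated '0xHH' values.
After byte 1 (0xAE): reg=0xEF
After byte 2 (0xFB): reg=0x6C
After byte 3 (0x8C): reg=0xAE
After byte 4 (0xF8): reg=0xA5
After byte 5 (0x3A): reg=0xD4
After byte 6 (0xC3): reg=0x65
Register before byte 7: 0x65
After XOR with byte 0xDB: 0xBE

Answer: 0x7B 0xF6 0xEB 0xD1 0xA5 0x4D 0x9A 0x33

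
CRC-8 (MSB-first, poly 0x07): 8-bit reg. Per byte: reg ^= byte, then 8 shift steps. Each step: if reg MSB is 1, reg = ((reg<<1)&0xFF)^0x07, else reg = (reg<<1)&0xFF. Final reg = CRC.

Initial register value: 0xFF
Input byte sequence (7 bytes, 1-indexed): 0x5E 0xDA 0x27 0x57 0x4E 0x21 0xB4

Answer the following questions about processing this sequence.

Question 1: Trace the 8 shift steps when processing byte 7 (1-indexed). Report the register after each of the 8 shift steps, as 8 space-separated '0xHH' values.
After byte 1 (0x5E): reg=0x6E
After byte 2 (0xDA): reg=0x05
After byte 3 (0x27): reg=0xEE
After byte 4 (0x57): reg=0x26
After byte 5 (0x4E): reg=0x1F
After byte 6 (0x21): reg=0xBA
Register before byte 7: 0xBA
After XOR with byte 0xB4: 0x0E

Answer: 0x1C 0x38 0x70 0xE0 0xC7 0x89 0x15 0x2A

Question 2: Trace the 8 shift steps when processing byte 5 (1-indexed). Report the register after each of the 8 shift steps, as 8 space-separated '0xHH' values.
After byte 1 (0x5E): reg=0x6E
After byte 2 (0xDA): reg=0x05
After byte 3 (0x27): reg=0xEE
After byte 4 (0x57): reg=0x26
Register before byte 5: 0x26
After XOR with byte 0x4E: 0x68

Answer: 0xD0 0xA7 0x49 0x92 0x23 0x46 0x8C 0x1F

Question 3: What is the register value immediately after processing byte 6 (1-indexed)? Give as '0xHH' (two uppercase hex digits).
Answer: 0xBA

Derivation:
After byte 1 (0x5E): reg=0x6E
After byte 2 (0xDA): reg=0x05
After byte 3 (0x27): reg=0xEE
After byte 4 (0x57): reg=0x26
After byte 5 (0x4E): reg=0x1F
After byte 6 (0x21): reg=0xBA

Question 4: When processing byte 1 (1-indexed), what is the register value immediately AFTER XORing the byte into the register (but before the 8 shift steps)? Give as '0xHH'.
Answer: 0xA1

Derivation:
Register before byte 1: 0xFF
Byte 1: 0x5E
0xFF XOR 0x5E = 0xA1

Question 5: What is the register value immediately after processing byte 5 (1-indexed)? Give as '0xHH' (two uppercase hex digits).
Answer: 0x1F

Derivation:
After byte 1 (0x5E): reg=0x6E
After byte 2 (0xDA): reg=0x05
After byte 3 (0x27): reg=0xEE
After byte 4 (0x57): reg=0x26
After byte 5 (0x4E): reg=0x1F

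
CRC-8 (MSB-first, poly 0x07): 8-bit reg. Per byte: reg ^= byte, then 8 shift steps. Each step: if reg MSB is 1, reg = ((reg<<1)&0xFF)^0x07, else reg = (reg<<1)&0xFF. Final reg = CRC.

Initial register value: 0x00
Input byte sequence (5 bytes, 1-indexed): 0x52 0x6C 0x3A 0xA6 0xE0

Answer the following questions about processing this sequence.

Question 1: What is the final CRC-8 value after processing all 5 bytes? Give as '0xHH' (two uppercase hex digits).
Answer: 0x2D

Derivation:
After byte 1 (0x52): reg=0xB9
After byte 2 (0x6C): reg=0x25
After byte 3 (0x3A): reg=0x5D
After byte 4 (0xA6): reg=0xEF
After byte 5 (0xE0): reg=0x2D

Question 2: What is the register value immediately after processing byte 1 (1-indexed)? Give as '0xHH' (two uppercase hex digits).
Answer: 0xB9

Derivation:
After byte 1 (0x52): reg=0xB9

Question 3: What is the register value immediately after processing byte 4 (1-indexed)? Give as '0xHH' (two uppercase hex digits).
Answer: 0xEF

Derivation:
After byte 1 (0x52): reg=0xB9
After byte 2 (0x6C): reg=0x25
After byte 3 (0x3A): reg=0x5D
After byte 4 (0xA6): reg=0xEF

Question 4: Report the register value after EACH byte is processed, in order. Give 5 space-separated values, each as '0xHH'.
0xB9 0x25 0x5D 0xEF 0x2D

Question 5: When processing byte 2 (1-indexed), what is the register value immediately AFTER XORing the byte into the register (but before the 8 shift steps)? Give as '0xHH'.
Register before byte 2: 0xB9
Byte 2: 0x6C
0xB9 XOR 0x6C = 0xD5

Answer: 0xD5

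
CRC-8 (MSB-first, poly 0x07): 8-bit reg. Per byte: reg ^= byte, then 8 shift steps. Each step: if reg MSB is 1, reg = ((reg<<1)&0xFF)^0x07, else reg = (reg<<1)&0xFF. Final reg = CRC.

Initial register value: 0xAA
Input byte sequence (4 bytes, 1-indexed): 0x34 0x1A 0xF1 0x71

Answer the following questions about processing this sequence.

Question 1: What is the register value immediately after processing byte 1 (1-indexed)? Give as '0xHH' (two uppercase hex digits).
Answer: 0xD3

Derivation:
After byte 1 (0x34): reg=0xD3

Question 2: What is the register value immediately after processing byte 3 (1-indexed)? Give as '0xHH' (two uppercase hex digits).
After byte 1 (0x34): reg=0xD3
After byte 2 (0x1A): reg=0x71
After byte 3 (0xF1): reg=0x89

Answer: 0x89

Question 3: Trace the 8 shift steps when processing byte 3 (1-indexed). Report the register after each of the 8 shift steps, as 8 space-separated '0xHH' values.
After byte 1 (0x34): reg=0xD3
After byte 2 (0x1A): reg=0x71
Register before byte 3: 0x71
After XOR with byte 0xF1: 0x80

Answer: 0x07 0x0E 0x1C 0x38 0x70 0xE0 0xC7 0x89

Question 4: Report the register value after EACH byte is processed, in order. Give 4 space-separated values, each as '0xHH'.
0xD3 0x71 0x89 0xE6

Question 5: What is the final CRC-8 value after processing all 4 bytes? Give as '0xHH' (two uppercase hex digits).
Answer: 0xE6

Derivation:
After byte 1 (0x34): reg=0xD3
After byte 2 (0x1A): reg=0x71
After byte 3 (0xF1): reg=0x89
After byte 4 (0x71): reg=0xE6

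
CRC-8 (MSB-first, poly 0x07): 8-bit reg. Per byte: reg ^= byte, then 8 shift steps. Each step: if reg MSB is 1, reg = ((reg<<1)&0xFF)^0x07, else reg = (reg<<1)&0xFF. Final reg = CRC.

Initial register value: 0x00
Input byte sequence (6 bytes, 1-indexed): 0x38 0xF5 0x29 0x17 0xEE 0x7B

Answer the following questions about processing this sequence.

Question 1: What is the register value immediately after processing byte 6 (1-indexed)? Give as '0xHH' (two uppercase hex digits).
After byte 1 (0x38): reg=0xA8
After byte 2 (0xF5): reg=0x94
After byte 3 (0x29): reg=0x3A
After byte 4 (0x17): reg=0xC3
After byte 5 (0xEE): reg=0xC3
After byte 6 (0x7B): reg=0x21

Answer: 0x21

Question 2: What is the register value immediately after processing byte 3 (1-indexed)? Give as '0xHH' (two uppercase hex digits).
Answer: 0x3A

Derivation:
After byte 1 (0x38): reg=0xA8
After byte 2 (0xF5): reg=0x94
After byte 3 (0x29): reg=0x3A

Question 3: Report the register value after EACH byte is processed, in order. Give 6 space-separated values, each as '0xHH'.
0xA8 0x94 0x3A 0xC3 0xC3 0x21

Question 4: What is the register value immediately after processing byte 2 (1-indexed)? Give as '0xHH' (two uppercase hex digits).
After byte 1 (0x38): reg=0xA8
After byte 2 (0xF5): reg=0x94

Answer: 0x94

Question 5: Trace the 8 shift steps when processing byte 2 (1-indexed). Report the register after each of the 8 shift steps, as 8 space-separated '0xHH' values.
Answer: 0xBA 0x73 0xE6 0xCB 0x91 0x25 0x4A 0x94

Derivation:
After byte 1 (0x38): reg=0xA8
Register before byte 2: 0xA8
After XOR with byte 0xF5: 0x5D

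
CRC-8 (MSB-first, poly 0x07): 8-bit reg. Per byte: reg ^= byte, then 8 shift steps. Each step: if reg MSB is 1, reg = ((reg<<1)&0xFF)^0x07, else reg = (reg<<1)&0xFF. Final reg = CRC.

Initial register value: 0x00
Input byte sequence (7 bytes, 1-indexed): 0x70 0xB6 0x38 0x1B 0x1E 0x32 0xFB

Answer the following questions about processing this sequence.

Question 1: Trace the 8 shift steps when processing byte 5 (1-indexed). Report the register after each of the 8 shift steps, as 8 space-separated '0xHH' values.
After byte 1 (0x70): reg=0x57
After byte 2 (0xB6): reg=0xA9
After byte 3 (0x38): reg=0xFE
After byte 4 (0x1B): reg=0xB5
Register before byte 5: 0xB5
After XOR with byte 0x1E: 0xAB

Answer: 0x51 0xA2 0x43 0x86 0x0B 0x16 0x2C 0x58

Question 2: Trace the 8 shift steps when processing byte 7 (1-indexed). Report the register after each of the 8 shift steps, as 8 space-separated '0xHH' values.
Answer: 0xD3 0xA1 0x45 0x8A 0x13 0x26 0x4C 0x98

Derivation:
After byte 1 (0x70): reg=0x57
After byte 2 (0xB6): reg=0xA9
After byte 3 (0x38): reg=0xFE
After byte 4 (0x1B): reg=0xB5
After byte 5 (0x1E): reg=0x58
After byte 6 (0x32): reg=0x11
Register before byte 7: 0x11
After XOR with byte 0xFB: 0xEA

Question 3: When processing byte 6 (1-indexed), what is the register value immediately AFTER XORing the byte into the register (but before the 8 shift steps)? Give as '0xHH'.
Answer: 0x6A

Derivation:
Register before byte 6: 0x58
Byte 6: 0x32
0x58 XOR 0x32 = 0x6A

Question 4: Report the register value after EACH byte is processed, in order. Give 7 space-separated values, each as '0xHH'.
0x57 0xA9 0xFE 0xB5 0x58 0x11 0x98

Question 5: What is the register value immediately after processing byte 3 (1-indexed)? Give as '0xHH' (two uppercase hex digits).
Answer: 0xFE

Derivation:
After byte 1 (0x70): reg=0x57
After byte 2 (0xB6): reg=0xA9
After byte 3 (0x38): reg=0xFE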